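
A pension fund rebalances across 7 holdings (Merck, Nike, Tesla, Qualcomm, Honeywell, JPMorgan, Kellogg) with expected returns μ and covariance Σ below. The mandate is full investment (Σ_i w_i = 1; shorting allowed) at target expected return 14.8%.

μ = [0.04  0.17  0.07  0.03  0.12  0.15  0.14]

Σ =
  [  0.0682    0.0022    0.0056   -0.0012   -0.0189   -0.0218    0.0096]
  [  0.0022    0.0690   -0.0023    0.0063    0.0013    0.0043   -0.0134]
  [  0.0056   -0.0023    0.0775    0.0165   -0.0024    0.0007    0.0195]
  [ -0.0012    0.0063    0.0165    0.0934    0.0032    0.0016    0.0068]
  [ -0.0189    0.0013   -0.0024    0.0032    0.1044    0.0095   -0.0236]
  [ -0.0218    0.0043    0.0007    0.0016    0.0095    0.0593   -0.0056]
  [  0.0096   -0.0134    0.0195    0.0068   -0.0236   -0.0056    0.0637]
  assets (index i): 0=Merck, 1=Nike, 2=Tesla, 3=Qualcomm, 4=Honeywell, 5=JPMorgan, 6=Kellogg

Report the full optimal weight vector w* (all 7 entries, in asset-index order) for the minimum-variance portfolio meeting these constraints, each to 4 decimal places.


0.0695  0.2772  -0.0145  -0.0580  0.1574  0.2389  0.3294

u=Σ⁻¹μ = [1.4339  2.9198  0.0750  -0.2455  1.9260  2.8788  3.5658]
v=Σ⁻¹𝟙 = [22.7466  15.7293  5.2740  6.5055  16.1166  23.2756  21.2876]
a=μᵀu=1.713757  b=𝟙ᵀu=12.553778  c=𝟙ᵀv=110.935120  D=ac−b²=32.518515
λ₁=(c·0.148−b)/D = (110.935120·0.148−12.553778)/32.518515 = 0.118844
λ₂=(a−b·0.148)/D = (1.713757−12.553778·0.148)/32.518515 = -0.004434
w* = 0.118844·u + -0.004434·v:
  w_0 = 0.118844·1.4339 + -0.004434·22.7466 = 0.0695  (Merck)
  w_1 = 0.118844·2.9198 + -0.004434·15.7293 = 0.2772  (Nike)
  w_2 = 0.118844·0.0750 + -0.004434·5.2740 = -0.0145  (Tesla)
  w_3 = 0.118844·-0.2455 + -0.004434·6.5055 = -0.0580  (Qualcomm)
  w_4 = 0.118844·1.9260 + -0.004434·16.1166 = 0.1574  (Honeywell)
  w_5 = 0.118844·2.8788 + -0.004434·23.2756 = 0.2389  (JPMorgan)
  w_6 = 0.118844·3.5658 + -0.004434·21.2876 = 0.3294  (Kellogg)
Σw_i=1.0000  μᵀw=0.1480
σ²=wᵀΣw=λ₁·μ_p+λ₂ = 0.118844·0.148 + -0.004434 = 0.013154 ≈ 0.0132


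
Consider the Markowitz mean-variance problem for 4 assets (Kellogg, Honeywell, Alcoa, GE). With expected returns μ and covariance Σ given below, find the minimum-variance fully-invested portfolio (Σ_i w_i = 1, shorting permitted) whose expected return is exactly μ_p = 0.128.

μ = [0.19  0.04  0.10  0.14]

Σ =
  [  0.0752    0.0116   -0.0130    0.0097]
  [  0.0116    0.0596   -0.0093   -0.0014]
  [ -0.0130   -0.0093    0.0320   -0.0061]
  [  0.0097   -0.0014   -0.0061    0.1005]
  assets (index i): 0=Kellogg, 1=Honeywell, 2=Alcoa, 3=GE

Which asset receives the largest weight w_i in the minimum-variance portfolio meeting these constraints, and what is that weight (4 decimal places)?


Alcoa (0.4779)

u=Σ⁻¹μ = [3.0556  0.8722  4.8880  1.4070]
v=Σ⁻¹𝟙 = [16.5755  21.0434  46.2827  11.4528]
a=μᵀu=1.301222  b=𝟙ᵀu=10.222748  c=𝟙ᵀv=95.354441  D=ac−b²=19.572722
λ₁=(c·0.128−b)/D = (95.354441·0.128−10.222748)/19.572722 = 0.101295
λ₂=(a−b·0.128)/D = (1.301222−10.222748·0.128)/19.572722 = -0.000372
w* = 0.101295·u + -0.000372·v:
  w_0 = 0.101295·3.0556 + -0.000372·16.5755 = 0.3033  (Kellogg)
  w_1 = 0.101295·0.8722 + -0.000372·21.0434 = 0.0805  (Honeywell)
  w_2 = 0.101295·4.8880 + -0.000372·46.2827 = 0.4779  (Alcoa)
  w_3 = 0.101295·1.4070 + -0.000372·11.4528 = 0.1383  (GE)
Σw_i=1.0000  μᵀw=0.1280
σ²=wᵀΣw=λ₁·μ_p+λ₂ = 0.101295·0.128 + -0.000372 = 0.012593 ≈ 0.0126


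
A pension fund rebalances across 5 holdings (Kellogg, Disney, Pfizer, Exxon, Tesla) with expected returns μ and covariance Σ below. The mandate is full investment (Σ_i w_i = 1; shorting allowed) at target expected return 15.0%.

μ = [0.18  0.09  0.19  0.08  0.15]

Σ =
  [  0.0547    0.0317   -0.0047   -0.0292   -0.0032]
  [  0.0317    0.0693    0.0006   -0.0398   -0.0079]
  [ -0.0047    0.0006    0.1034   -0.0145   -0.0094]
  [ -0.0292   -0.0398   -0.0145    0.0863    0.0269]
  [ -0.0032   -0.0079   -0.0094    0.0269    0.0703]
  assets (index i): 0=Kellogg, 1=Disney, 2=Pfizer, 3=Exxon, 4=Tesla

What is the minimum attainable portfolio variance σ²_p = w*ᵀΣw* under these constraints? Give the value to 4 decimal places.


0.0119

p=Σ⁻¹μ = [4.5315  1.0266  2.5911  2.8337  1.7175]
q=Σ⁻¹𝟙 = [23.3400  21.4228  15.4944  29.3014  8.5543]
a=μᵀp=1.884696  b=𝟙ᵀp=12.700453  c=𝟙ᵀq=98.112992  D=ac−b²=23.611654
λ₁=(c·0.150−b)/D = (98.112992·0.150−12.700453)/23.611654 = 0.085403
λ₂=(a−b·0.150)/D = (1.884696−12.700453·0.150)/23.611654 = -0.000863
w* = 0.085403·p + -0.000863·q:
  w_0 = 0.085403·4.5315 + -0.000863·23.3400 = 0.3669  (Kellogg)
  w_1 = 0.085403·1.0266 + -0.000863·21.4228 = 0.0692  (Disney)
  w_2 = 0.085403·2.5911 + -0.000863·15.4944 = 0.2079  (Pfizer)
  w_3 = 0.085403·2.8337 + -0.000863·29.3014 = 0.2167  (Exxon)
  w_4 = 0.085403·1.7175 + -0.000863·8.5543 = 0.1393  (Tesla)
Σw_i=1.0000  μᵀw=0.1500
σ²=wᵀΣw=λ₁·μ_p+λ₂ = 0.085403·0.150 + -0.000863 = 0.011948 ≈ 0.0119


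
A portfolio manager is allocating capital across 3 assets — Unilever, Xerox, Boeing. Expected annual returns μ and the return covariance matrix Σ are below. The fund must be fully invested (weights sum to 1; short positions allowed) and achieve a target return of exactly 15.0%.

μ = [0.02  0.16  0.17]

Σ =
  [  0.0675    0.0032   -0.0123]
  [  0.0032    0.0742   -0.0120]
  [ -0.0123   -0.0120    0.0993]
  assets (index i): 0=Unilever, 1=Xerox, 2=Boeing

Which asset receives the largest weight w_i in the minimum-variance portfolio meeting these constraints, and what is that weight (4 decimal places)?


x=Σ⁻¹μ = [0.5582  2.4686  2.0794]
y=Σ⁻¹𝟙 = [16.6444  15.0148  13.9467]
a=μᵀx=0.759638  b=𝟙ᵀx=5.106188  c=𝟙ᵀy=45.605853  D=ac−b²=8.570787
λ₁=(c·0.150−b)/D = (45.605853·0.150−5.106188)/8.570787 = 0.202396
λ₂=(a−b·0.150)/D = (0.759638−5.106188·0.150)/8.570787 = -0.000734
w* = 0.202396·x + -0.000734·y:
  w_0 = 0.202396·0.5582 + -0.000734·16.6444 = 0.1008  (Unilever)
  w_1 = 0.202396·2.4686 + -0.000734·15.0148 = 0.4886  (Xerox)
  w_2 = 0.202396·2.0794 + -0.000734·13.9467 = 0.4106  (Boeing)
Σw_i=1.0000  μᵀw=0.1500
σ²=wᵀΣw=λ₁·μ_p+λ₂ = 0.202396·0.150 + -0.000734 = 0.029625 ≈ 0.0296

Xerox (0.4886)


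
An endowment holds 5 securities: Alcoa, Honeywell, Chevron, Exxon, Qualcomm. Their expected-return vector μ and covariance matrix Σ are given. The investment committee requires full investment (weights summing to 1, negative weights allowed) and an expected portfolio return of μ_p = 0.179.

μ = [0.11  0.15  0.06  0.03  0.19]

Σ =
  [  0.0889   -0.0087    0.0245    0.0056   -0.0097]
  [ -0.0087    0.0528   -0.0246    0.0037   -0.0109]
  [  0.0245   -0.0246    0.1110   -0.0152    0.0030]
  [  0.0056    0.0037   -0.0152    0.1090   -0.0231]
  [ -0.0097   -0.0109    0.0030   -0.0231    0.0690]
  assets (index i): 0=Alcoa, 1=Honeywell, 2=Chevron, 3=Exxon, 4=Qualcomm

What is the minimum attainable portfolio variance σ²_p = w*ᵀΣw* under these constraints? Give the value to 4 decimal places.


g=Σ⁻¹μ = [1.7153  4.4232  1.1777  1.0474  3.9929]
h=Σ⁻¹𝟙 = [12.1674  32.0779  14.7876  14.9550  25.6344]
a=μᵀg=1.712905  b=𝟙ᵀg=12.356547  c=𝟙ᵀh=99.622422  D=ac−b²=17.959444
λ₁=(c·0.179−b)/D = (99.622422·0.179−12.356547)/17.959444 = 0.304902
λ₂=(a−b·0.179)/D = (1.712905−12.356547·0.179)/17.959444 = -0.027780
w* = 0.304902·g + -0.027780·h:
  w_0 = 0.304902·1.7153 + -0.027780·12.1674 = 0.1850  (Alcoa)
  w_1 = 0.304902·4.4232 + -0.027780·32.0779 = 0.4575  (Honeywell)
  w_2 = 0.304902·1.1777 + -0.027780·14.7876 = -0.0517  (Chevron)
  w_3 = 0.304902·1.0474 + -0.027780·14.9550 = -0.0961  (Exxon)
  w_4 = 0.304902·3.9929 + -0.027780·25.6344 = 0.5053  (Qualcomm)
Σw_i=1.0000  μᵀw=0.1790
σ²=wᵀΣw=λ₁·μ_p+λ₂ = 0.304902·0.179 + -0.027780 = 0.026797 ≈ 0.0268

0.0268


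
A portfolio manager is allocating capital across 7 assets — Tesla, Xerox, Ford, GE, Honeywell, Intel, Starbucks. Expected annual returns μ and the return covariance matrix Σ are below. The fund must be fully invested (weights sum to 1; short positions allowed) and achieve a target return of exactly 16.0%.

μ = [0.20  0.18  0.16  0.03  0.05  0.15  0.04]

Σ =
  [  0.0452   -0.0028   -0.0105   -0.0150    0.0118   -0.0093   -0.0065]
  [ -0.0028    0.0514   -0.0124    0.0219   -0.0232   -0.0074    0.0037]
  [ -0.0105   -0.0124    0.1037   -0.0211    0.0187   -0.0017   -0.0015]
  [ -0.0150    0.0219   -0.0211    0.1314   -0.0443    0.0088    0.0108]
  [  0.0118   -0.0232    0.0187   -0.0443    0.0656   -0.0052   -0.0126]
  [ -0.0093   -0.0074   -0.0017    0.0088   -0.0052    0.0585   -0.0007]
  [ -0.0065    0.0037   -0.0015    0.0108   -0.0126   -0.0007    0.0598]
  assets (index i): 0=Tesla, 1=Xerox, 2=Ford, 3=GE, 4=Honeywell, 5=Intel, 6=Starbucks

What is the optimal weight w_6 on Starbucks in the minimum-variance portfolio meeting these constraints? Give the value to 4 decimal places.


0.0473

g=Σ⁻¹μ = [6.2436  5.6182  2.7307  0.6811  1.9286  4.4325  1.4036]
h=Σ⁻¹𝟙 = [33.1054  36.5115  15.0085  15.8020  35.3374  28.4552  23.3631]
a=μᵀg=3.534770  b=𝟙ᵀg=23.038236  c=𝟙ᵀh=187.583036  D=ac−b²=132.302635
λ₁=(c·0.160−b)/D = (187.583036·0.160−23.038236)/132.302635 = 0.052720
λ₂=(a−b·0.160)/D = (3.534770−23.038236·0.160)/132.302635 = -0.001144
w* = 0.052720·g + -0.001144·h:
  w_0 = 0.052720·6.2436 + -0.001144·33.1054 = 0.2913  (Tesla)
  w_1 = 0.052720·5.6182 + -0.001144·36.5115 = 0.2544  (Xerox)
  w_2 = 0.052720·2.7307 + -0.001144·15.0085 = 0.1268  (Ford)
  w_3 = 0.052720·0.6811 + -0.001144·15.8020 = 0.0178  (GE)
  w_4 = 0.052720·1.9286 + -0.001144·35.3374 = 0.0613  (Honeywell)
  w_5 = 0.052720·4.4325 + -0.001144·28.4552 = 0.2011  (Intel)
  w_6 = 0.052720·1.4036 + -0.001144·23.3631 = 0.0473  (Starbucks)
Σw_i=1.0000  μᵀw=0.1600
σ²=wᵀΣw=λ₁·μ_p+λ₂ = 0.052720·0.160 + -0.001144 = 0.007291 ≈ 0.0073


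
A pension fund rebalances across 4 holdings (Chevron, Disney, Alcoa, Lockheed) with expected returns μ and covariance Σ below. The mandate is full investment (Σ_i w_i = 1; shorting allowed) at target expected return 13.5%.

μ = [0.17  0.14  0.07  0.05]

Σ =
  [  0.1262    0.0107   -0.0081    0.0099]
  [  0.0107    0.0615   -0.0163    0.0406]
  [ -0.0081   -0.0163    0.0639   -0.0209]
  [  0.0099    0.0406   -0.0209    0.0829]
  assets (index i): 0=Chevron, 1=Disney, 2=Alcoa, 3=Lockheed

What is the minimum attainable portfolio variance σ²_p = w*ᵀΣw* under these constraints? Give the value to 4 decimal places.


0.0254

p=Σ⁻¹μ = [1.2598  2.8646  1.8256  -0.4900]
q=Σ⁻¹𝟙 = [7.4147  14.6544  23.5803  9.9451]
a=μᵀp=0.718499  b=𝟙ᵀp=5.460006  c=𝟙ᵀq=55.594609  D=ac−b²=10.132983
λ₁=(c·0.135−b)/D = (55.594609·0.135−5.460006)/10.132983 = 0.201842
λ₂=(a−b·0.135)/D = (0.718499−5.460006·0.135)/10.132983 = -0.001836
w* = 0.201842·p + -0.001836·q:
  w_0 = 0.201842·1.2598 + -0.001836·7.4147 = 0.2407  (Chevron)
  w_1 = 0.201842·2.8646 + -0.001836·14.6544 = 0.5513  (Disney)
  w_2 = 0.201842·1.8256 + -0.001836·23.5803 = 0.3252  (Alcoa)
  w_3 = 0.201842·-0.4900 + -0.001836·9.9451 = -0.1172  (Lockheed)
Σw_i=1.0000  μᵀw=0.1350
σ²=wᵀΣw=λ₁·μ_p+λ₂ = 0.201842·0.135 + -0.001836 = 0.025413 ≈ 0.0254


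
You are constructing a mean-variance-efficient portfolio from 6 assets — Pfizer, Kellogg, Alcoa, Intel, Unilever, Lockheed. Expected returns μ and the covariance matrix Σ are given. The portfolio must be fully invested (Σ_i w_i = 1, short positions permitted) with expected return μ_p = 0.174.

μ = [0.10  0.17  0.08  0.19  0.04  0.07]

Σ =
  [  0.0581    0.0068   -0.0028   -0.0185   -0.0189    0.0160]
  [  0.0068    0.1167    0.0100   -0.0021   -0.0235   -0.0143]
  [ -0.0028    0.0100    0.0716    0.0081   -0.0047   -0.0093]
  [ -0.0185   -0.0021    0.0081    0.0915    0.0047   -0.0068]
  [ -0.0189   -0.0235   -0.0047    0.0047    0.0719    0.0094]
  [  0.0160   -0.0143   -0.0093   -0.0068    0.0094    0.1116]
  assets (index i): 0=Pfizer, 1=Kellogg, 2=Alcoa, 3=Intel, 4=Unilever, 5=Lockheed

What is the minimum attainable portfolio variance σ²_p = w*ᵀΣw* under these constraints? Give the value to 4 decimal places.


u=Σ⁻¹μ = [2.7714  1.6631  0.8823  2.5518  1.6496  0.5331]
v=Σ⁻¹𝟙 = [27.1841  11.6729  14.1692  14.6993  23.9695  6.6164]
a=μᵀu=1.218575  b=𝟙ᵀu=10.051117  c=𝟙ᵀv=98.311268  D=ac−b²=18.774725
λ₁=(c·0.174−b)/D = (98.311268·0.174−10.051117)/18.774725 = 0.375773
λ₂=(a−b·0.174)/D = (1.218575−10.051117·0.174)/18.774725 = -0.028246
w* = 0.375773·u + -0.028246·v:
  w_0 = 0.375773·2.7714 + -0.028246·27.1841 = 0.2736  (Pfizer)
  w_1 = 0.375773·1.6631 + -0.028246·11.6729 = 0.2952  (Kellogg)
  w_2 = 0.375773·0.8823 + -0.028246·14.1692 = -0.0687  (Alcoa)
  w_3 = 0.375773·2.5518 + -0.028246·14.6993 = 0.5437  (Intel)
  w_4 = 0.375773·1.6496 + -0.028246·23.9695 = -0.0572  (Unilever)
  w_5 = 0.375773·0.5331 + -0.028246·6.6164 = 0.0134  (Lockheed)
Σw_i=1.0000  μᵀw=0.1740
σ²=wᵀΣw=λ₁·μ_p+λ₂ = 0.375773·0.174 + -0.028246 = 0.037138 ≈ 0.0371

0.0371


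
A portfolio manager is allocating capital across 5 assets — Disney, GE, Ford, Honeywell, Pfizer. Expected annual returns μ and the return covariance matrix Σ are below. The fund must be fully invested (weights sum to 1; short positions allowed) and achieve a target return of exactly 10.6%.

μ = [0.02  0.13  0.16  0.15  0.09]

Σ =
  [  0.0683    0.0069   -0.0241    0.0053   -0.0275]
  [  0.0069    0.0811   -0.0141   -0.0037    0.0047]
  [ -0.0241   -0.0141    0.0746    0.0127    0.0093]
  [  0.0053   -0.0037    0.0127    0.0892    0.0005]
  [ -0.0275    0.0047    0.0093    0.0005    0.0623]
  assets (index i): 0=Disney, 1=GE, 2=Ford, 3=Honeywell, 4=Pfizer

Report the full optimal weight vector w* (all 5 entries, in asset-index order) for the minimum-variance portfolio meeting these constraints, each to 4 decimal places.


u=Σ⁻¹μ = [1.5557  1.8867  2.5858  1.2904  1.5927]
v=Σ⁻¹𝟙 = [30.6303  12.2625  21.3052  6.7236  25.4125]
a=μᵀu=1.027002  b=𝟙ᵀu=8.911240  c=𝟙ᵀv=96.334235  D=ac−b²=19.525295
λ₁=(c·0.106−b)/D = (96.334235·0.106−8.911240)/19.525295 = 0.066590
λ₂=(a−b·0.106)/D = (1.027002−8.911240·0.106)/19.525295 = 0.004221
w* = 0.066590·u + 0.004221·v:
  w_0 = 0.066590·1.5557 + 0.004221·30.6303 = 0.2329  (Disney)
  w_1 = 0.066590·1.8867 + 0.004221·12.2625 = 0.1774  (GE)
  w_2 = 0.066590·2.5858 + 0.004221·21.3052 = 0.2621  (Ford)
  w_3 = 0.066590·1.2904 + 0.004221·6.7236 = 0.1143  (Honeywell)
  w_4 = 0.066590·1.5927 + 0.004221·25.4125 = 0.2133  (Pfizer)
Σw_i=1.0000  μᵀw=0.1060
σ²=wᵀΣw=λ₁·μ_p+λ₂ = 0.066590·0.106 + 0.004221 = 0.011279 ≈ 0.0113

0.2329  0.1774  0.2621  0.1143  0.2133


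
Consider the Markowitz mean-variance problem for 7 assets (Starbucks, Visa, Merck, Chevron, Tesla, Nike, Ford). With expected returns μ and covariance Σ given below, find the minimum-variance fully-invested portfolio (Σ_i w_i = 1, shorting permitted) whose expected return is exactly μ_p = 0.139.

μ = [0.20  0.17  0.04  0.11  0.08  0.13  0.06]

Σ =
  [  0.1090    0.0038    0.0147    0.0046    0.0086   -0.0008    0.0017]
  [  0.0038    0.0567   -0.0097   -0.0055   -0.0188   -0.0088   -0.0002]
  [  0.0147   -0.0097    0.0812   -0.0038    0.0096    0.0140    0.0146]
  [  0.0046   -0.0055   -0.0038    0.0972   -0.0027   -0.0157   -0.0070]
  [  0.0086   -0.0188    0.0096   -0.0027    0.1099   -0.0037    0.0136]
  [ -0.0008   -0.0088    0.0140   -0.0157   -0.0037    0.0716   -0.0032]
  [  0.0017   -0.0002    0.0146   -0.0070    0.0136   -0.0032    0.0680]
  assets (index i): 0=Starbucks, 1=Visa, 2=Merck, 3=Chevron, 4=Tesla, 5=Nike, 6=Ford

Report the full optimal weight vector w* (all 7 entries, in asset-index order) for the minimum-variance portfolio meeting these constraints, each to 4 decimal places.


0.1268  0.3218  -0.0066  0.1487  0.1058  0.2310  0.0725

p=Σ⁻¹μ = [1.5272  3.9476  -0.0369  1.8428  1.3134  2.8384  0.9243]
q=Σ⁻¹𝟙 = [5.4216  27.5373  8.0251  16.5306  12.1571  20.6840  13.1719]
a=μᵀp=1.707293  b=𝟙ᵀp=12.356842  c=𝟙ᵀq=103.527668  D=ac−b²=24.060526
λ₁=(c·0.139−b)/D = (103.527668·0.139−12.356842)/24.060526 = 0.084516
λ₂=(a−b·0.139)/D = (1.707293−12.356842·0.139)/24.060526 = -0.000428
w* = 0.084516·p + -0.000428·q:
  w_0 = 0.084516·1.5272 + -0.000428·5.4216 = 0.1268  (Starbucks)
  w_1 = 0.084516·3.9476 + -0.000428·27.5373 = 0.3218  (Visa)
  w_2 = 0.084516·-0.0369 + -0.000428·8.0251 = -0.0066  (Merck)
  w_3 = 0.084516·1.8428 + -0.000428·16.5306 = 0.1487  (Chevron)
  w_4 = 0.084516·1.3134 + -0.000428·12.1571 = 0.1058  (Tesla)
  w_5 = 0.084516·2.8384 + -0.000428·20.6840 = 0.2310  (Nike)
  w_6 = 0.084516·0.9243 + -0.000428·13.1719 = 0.0725  (Ford)
Σw_i=1.0000  μᵀw=0.1390
σ²=wᵀΣw=λ₁·μ_p+λ₂ = 0.084516·0.139 + -0.000428 = 0.011319 ≈ 0.0113


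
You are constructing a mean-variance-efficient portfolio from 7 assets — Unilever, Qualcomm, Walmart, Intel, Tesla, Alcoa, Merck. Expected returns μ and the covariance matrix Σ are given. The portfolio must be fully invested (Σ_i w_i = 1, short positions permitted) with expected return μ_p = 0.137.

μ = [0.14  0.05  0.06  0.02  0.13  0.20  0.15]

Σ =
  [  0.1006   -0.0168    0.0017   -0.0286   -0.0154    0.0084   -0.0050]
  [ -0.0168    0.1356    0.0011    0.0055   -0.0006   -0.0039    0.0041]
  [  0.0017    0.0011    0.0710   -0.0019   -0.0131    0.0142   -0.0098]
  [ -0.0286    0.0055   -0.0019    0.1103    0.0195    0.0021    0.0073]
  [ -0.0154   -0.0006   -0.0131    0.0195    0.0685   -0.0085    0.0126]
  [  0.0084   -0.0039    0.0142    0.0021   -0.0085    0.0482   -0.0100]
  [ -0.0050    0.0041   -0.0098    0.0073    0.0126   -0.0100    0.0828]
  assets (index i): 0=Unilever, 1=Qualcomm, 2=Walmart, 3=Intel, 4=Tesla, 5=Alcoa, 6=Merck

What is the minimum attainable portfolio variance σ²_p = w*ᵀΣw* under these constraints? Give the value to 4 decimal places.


g=Σ⁻¹μ = [1.5695  0.6437  0.6382  -0.1213  2.5981  4.6445  2.1263]
h=Σ⁻¹𝟙 = [15.4126  9.0856  15.0639  8.3056  18.7211  20.0320  13.1792]
a=μᵀg=1.873377  b=𝟙ᵀg=12.099001  c=𝟙ᵀh=99.799916  D=ac−b²=40.577068
λ₁=(c·0.137−b)/D = (99.799916·0.137−12.099001)/40.577068 = 0.038780
λ₂=(a−b·0.137)/D = (1.873377−12.099001·0.137)/40.577068 = 0.005319
w* = 0.038780·g + 0.005319·h:
  w_0 = 0.038780·1.5695 + 0.005319·15.4126 = 0.1428  (Unilever)
  w_1 = 0.038780·0.6437 + 0.005319·9.0856 = 0.0733  (Qualcomm)
  w_2 = 0.038780·0.6382 + 0.005319·15.0639 = 0.1049  (Walmart)
  w_3 = 0.038780·-0.1213 + 0.005319·8.3056 = 0.0395  (Intel)
  w_4 = 0.038780·2.5981 + 0.005319·18.7211 = 0.2003  (Tesla)
  w_5 = 0.038780·4.6445 + 0.005319·20.0320 = 0.2867  (Alcoa)
  w_6 = 0.038780·2.1263 + 0.005319·13.1792 = 0.1526  (Merck)
Σw_i=1.0000  μᵀw=0.1370
σ²=wᵀΣw=λ₁·μ_p+λ₂ = 0.038780·0.137 + 0.005319 = 0.010632 ≈ 0.0106

0.0106


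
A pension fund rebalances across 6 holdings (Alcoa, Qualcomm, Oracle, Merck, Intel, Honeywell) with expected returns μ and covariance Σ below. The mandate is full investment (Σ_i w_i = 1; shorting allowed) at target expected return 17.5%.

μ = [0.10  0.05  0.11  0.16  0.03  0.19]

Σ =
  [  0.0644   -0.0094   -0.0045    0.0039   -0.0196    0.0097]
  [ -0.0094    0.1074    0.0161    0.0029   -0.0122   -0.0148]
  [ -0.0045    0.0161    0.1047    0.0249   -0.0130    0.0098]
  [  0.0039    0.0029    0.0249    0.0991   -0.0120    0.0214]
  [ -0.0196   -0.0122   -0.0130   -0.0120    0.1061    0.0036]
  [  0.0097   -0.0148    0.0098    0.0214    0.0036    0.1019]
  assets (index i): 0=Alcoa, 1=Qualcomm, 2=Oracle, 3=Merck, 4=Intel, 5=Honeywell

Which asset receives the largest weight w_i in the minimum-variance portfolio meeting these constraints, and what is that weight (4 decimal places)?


u=Σ⁻¹μ = [1.6809  0.7775  0.7004  1.1320  0.8462  1.4825]
v=Σ⁻¹𝟙 = [21.4891  12.5503  8.2110  7.3658  16.4506  6.6730]
a=μᵀu=0.772192  b=𝟙ᵀu=6.619554  c=𝟙ᵀv=72.739814  D=ac−b²=12.350613
λ₁=(c·0.175−b)/D = (72.739814·0.175−6.619554)/12.350613 = 0.494705
λ₂=(a−b·0.175)/D = (0.772192−6.619554·0.175)/12.350613 = -0.031272
w* = 0.494705·u + -0.031272·v:
  w_0 = 0.494705·1.6809 + -0.031272·21.4891 = 0.1596  (Alcoa)
  w_1 = 0.494705·0.7775 + -0.031272·12.5503 = -0.0078  (Qualcomm)
  w_2 = 0.494705·0.7004 + -0.031272·8.2110 = 0.0897  (Oracle)
  w_3 = 0.494705·1.1320 + -0.031272·7.3658 = 0.3296  (Merck)
  w_4 = 0.494705·0.8462 + -0.031272·16.4506 = -0.0958  (Intel)
  w_5 = 0.494705·1.4825 + -0.031272·6.6730 = 0.5247  (Honeywell)
Σw_i=1.0000  μᵀw=0.1750
σ²=wᵀΣw=λ₁·μ_p+λ₂ = 0.494705·0.175 + -0.031272 = 0.055301 ≈ 0.0553

Honeywell (0.5247)


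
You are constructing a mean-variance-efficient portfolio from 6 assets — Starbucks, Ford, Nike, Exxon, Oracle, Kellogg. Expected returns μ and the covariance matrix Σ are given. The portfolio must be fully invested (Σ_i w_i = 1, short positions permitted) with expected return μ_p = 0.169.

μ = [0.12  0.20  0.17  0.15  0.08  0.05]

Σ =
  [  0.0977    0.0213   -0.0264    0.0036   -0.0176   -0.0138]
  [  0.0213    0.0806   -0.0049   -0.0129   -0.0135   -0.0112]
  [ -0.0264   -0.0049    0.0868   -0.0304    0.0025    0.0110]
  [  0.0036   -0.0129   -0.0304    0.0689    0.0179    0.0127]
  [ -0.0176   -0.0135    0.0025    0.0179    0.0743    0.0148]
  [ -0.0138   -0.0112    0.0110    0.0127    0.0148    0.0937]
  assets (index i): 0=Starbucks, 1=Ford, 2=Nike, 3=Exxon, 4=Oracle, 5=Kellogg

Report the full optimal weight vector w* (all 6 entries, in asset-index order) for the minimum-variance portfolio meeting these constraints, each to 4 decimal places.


0.0960  0.2539  0.3228  0.3465  0.0269  -0.0461

p=Σ⁻¹μ = [1.6539  3.1180  4.1146  4.2712  0.8777  -0.0507]
q=Σ⁻¹𝟙 = [15.4955  16.4764  23.8975  22.8045  12.4176  7.0662]
a=μᵀp=2.229917  b=𝟙ᵀp=13.984711  c=𝟙ᵀq=98.157740  D=ac−b²=23.311462
λ₁=(c·0.169−b)/D = (98.157740·0.169−13.984711)/23.311462 = 0.111702
λ₂=(a−b·0.169)/D = (2.229917−13.984711·0.169)/23.311462 = -0.005727
w* = 0.111702·p + -0.005727·q:
  w_0 = 0.111702·1.6539 + -0.005727·15.4955 = 0.0960  (Starbucks)
  w_1 = 0.111702·3.1180 + -0.005727·16.4764 = 0.2539  (Ford)
  w_2 = 0.111702·4.1146 + -0.005727·23.8975 = 0.3228  (Nike)
  w_3 = 0.111702·4.2712 + -0.005727·22.8045 = 0.3465  (Exxon)
  w_4 = 0.111702·0.8777 + -0.005727·12.4176 = 0.0269  (Oracle)
  w_5 = 0.111702·-0.0507 + -0.005727·7.0662 = -0.0461  (Kellogg)
Σw_i=1.0000  μᵀw=0.1690
σ²=wᵀΣw=λ₁·μ_p+λ₂ = 0.111702·0.169 + -0.005727 = 0.013151 ≈ 0.0132


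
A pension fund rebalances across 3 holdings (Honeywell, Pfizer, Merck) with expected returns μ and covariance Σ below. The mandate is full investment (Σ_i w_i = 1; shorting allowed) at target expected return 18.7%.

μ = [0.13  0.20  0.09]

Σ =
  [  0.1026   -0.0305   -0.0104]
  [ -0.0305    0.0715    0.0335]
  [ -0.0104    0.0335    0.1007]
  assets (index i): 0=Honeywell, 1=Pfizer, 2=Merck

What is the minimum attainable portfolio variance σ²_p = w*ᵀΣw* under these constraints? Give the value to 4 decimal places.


0.0335

p=Σ⁻¹μ = [2.4100  3.8974  -0.1539]
q=Σ⁻¹𝟙 = [15.6831  18.0829  5.5345]
a=μᵀp=1.078926  b=𝟙ᵀp=6.153496  c=𝟙ᵀq=39.300561  D=ac−b²=4.536872
λ₁=(c·0.187−b)/D = (39.300561·0.187−6.153496)/4.536872 = 0.263554
λ₂=(a−b·0.187)/D = (1.078926−6.153496·0.187)/4.536872 = -0.015821
w* = 0.263554·p + -0.015821·q:
  w_0 = 0.263554·2.4100 + -0.015821·15.6831 = 0.3870  (Honeywell)
  w_1 = 0.263554·3.8974 + -0.015821·18.0829 = 0.7411  (Pfizer)
  w_2 = 0.263554·-0.1539 + -0.015821·5.5345 = -0.1281  (Merck)
Σw_i=1.0000  μᵀw=0.1870
σ²=wᵀΣw=λ₁·μ_p+λ₂ = 0.263554·0.187 + -0.015821 = 0.033463 ≈ 0.0335


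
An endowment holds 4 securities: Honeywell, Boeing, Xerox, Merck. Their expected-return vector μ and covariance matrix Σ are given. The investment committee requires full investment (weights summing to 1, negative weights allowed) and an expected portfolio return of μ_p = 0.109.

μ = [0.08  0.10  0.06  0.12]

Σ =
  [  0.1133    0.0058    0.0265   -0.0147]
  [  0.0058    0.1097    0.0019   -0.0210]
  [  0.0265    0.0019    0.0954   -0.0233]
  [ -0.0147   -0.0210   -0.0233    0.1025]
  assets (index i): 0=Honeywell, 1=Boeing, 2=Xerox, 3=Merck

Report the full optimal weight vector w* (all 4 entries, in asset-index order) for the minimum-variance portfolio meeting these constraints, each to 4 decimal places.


0.1329  0.3482  -0.0214  0.5402

x=Σ⁻¹μ = [0.6708  1.1870  0.8341  1.6997]
y=Σ⁻¹𝟙 = [7.4800  11.5629  12.0675  15.9410]
a=μᵀx=0.426380  b=𝟙ᵀx=4.391647  c=𝟙ᵀy=47.051257  D=ac−b²=0.775156
λ₁=(c·0.109−b)/D = (47.051257·0.109−4.391647)/0.775156 = 0.950699
λ₂=(a−b·0.109)/D = (0.426380−4.391647·0.109)/0.775156 = -0.067482
w* = 0.950699·x + -0.067482·y:
  w_0 = 0.950699·0.6708 + -0.067482·7.4800 = 0.1329  (Honeywell)
  w_1 = 0.950699·1.1870 + -0.067482·11.5629 = 0.3482  (Boeing)
  w_2 = 0.950699·0.8341 + -0.067482·12.0675 = -0.0214  (Xerox)
  w_3 = 0.950699·1.6997 + -0.067482·15.9410 = 0.5402  (Merck)
Σw_i=1.0000  μᵀw=0.1090
σ²=wᵀΣw=λ₁·μ_p+λ₂ = 0.950699·0.109 + -0.067482 = 0.036144 ≈ 0.0361


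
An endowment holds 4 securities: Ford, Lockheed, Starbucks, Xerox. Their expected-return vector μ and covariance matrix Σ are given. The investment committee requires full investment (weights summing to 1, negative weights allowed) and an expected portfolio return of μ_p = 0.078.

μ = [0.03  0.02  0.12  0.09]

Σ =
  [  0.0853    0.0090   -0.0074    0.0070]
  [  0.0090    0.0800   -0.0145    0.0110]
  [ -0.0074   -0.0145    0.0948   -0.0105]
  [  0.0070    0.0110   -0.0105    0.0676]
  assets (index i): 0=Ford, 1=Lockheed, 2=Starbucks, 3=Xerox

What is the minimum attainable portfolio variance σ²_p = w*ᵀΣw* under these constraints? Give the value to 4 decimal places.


0.0203

g=Σ⁻¹μ = [0.3303  0.2804  1.4989  1.4843]
h=Σ⁻¹𝟙 = [10.5813  12.0581  14.7727  14.0297]
a=μᵀg=0.328978  b=𝟙ᵀg=3.594000  c=𝟙ᵀh=51.441820  D=ac−b²=4.006378
λ₁=(c·0.078−b)/D = (51.441820·0.078−3.594000)/4.006378 = 0.104449
λ₂=(a−b·0.078)/D = (0.328978−3.594000·0.078)/4.006378 = 0.012142
w* = 0.104449·g + 0.012142·h:
  w_0 = 0.104449·0.3303 + 0.012142·10.5813 = 0.1630  (Ford)
  w_1 = 0.104449·0.2804 + 0.012142·12.0581 = 0.1757  (Lockheed)
  w_2 = 0.104449·1.4989 + 0.012142·14.7727 = 0.3359  (Starbucks)
  w_3 = 0.104449·1.4843 + 0.012142·14.0297 = 0.3254  (Xerox)
Σw_i=1.0000  μᵀw=0.0780
σ²=wᵀΣw=λ₁·μ_p+λ₂ = 0.104449·0.078 + 0.012142 = 0.020289 ≈ 0.0203


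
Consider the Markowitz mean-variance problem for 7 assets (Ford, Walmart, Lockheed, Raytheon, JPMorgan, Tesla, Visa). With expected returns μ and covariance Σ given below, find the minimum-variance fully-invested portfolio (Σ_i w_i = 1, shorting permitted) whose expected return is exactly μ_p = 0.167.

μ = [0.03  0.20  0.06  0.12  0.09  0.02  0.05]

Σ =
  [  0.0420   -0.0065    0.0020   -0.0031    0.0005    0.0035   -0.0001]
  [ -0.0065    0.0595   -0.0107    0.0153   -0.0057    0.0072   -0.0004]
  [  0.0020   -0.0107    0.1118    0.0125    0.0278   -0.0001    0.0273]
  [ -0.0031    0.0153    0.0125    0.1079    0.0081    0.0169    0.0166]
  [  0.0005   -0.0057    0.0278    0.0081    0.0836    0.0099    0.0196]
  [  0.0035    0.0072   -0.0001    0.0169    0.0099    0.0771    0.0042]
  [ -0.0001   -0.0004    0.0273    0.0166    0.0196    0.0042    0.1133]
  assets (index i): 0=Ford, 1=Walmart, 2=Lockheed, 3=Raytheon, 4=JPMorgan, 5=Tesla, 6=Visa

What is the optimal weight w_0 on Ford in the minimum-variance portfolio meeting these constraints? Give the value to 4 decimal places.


0.1250

u=Σ⁻¹μ = [1.3103  3.6109  0.4989  0.5474  1.1264  -0.4053  0.0750]
v=Σ⁻¹𝟙 = [26.1026  19.7738  6.6146  3.8265  8.4921  7.7452  5.0084]
a=μᵀu=0.954126  b=𝟙ᵀu=6.763498  c=𝟙ᵀv=77.563111  D=ac−b²=28.260093
λ₁=(c·0.167−b)/D = (77.563111·0.167−6.763498)/28.260093 = 0.219021
λ₂=(a−b·0.167)/D = (0.954126−6.763498·0.167)/28.260093 = -0.006206
w* = 0.219021·u + -0.006206·v:
  w_0 = 0.219021·1.3103 + -0.006206·26.1026 = 0.1250  (Ford)
  w_1 = 0.219021·3.6109 + -0.006206·19.7738 = 0.6682  (Walmart)
  w_2 = 0.219021·0.4989 + -0.006206·6.6146 = 0.0682  (Lockheed)
  w_3 = 0.219021·0.5474 + -0.006206·3.8265 = 0.0961  (Raytheon)
  w_4 = 0.219021·1.1264 + -0.006206·8.4921 = 0.1940  (JPMorgan)
  w_5 = 0.219021·-0.4053 + -0.006206·7.7452 = -0.1368  (Tesla)
  w_6 = 0.219021·0.0750 + -0.006206·5.0084 = -0.0147  (Visa)
Σw_i=1.0000  μᵀw=0.1670
σ²=wᵀΣw=λ₁·μ_p+λ₂ = 0.219021·0.167 + -0.006206 = 0.030371 ≈ 0.0304


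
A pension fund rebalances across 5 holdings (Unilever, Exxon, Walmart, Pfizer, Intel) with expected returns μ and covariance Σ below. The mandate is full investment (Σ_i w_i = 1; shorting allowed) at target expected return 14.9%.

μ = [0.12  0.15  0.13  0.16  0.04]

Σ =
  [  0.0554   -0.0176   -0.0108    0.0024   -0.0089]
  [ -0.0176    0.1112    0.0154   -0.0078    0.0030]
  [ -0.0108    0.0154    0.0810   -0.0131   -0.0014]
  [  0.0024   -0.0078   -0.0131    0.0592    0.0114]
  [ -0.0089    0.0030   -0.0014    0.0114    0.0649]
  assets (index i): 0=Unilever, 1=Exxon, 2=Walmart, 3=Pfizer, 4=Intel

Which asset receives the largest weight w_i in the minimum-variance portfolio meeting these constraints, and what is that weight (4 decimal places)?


x=Σ⁻¹μ = [3.0831  1.7440  2.2115  3.2117  0.4421]
y=Σ⁻¹𝟙 = [26.8173  11.7415  16.8813  18.0571  15.7355]
a=μᵀx=1.450630  b=𝟙ᵀx=10.692423  c=𝟙ᵀy=89.232648  D=ac−b²=15.115611
λ₁=(c·0.149−b)/D = (89.232648·0.149−10.692423)/15.115611 = 0.172222
λ₂=(a−b·0.149)/D = (1.450630−10.692423·0.149)/15.115611 = -0.009430
w* = 0.172222·x + -0.009430·y:
  w_0 = 0.172222·3.0831 + -0.009430·26.8173 = 0.2781  (Unilever)
  w_1 = 0.172222·1.7440 + -0.009430·11.7415 = 0.1896  (Exxon)
  w_2 = 0.172222·2.2115 + -0.009430·16.8813 = 0.2217  (Walmart)
  w_3 = 0.172222·3.2117 + -0.009430·18.0571 = 0.3829  (Pfizer)
  w_4 = 0.172222·0.4421 + -0.009430·15.7355 = -0.0723  (Intel)
Σw_i=1.0000  μᵀw=0.1490
σ²=wᵀΣw=λ₁·μ_p+λ₂ = 0.172222·0.149 + -0.009430 = 0.016231 ≈ 0.0162

Pfizer (0.3829)


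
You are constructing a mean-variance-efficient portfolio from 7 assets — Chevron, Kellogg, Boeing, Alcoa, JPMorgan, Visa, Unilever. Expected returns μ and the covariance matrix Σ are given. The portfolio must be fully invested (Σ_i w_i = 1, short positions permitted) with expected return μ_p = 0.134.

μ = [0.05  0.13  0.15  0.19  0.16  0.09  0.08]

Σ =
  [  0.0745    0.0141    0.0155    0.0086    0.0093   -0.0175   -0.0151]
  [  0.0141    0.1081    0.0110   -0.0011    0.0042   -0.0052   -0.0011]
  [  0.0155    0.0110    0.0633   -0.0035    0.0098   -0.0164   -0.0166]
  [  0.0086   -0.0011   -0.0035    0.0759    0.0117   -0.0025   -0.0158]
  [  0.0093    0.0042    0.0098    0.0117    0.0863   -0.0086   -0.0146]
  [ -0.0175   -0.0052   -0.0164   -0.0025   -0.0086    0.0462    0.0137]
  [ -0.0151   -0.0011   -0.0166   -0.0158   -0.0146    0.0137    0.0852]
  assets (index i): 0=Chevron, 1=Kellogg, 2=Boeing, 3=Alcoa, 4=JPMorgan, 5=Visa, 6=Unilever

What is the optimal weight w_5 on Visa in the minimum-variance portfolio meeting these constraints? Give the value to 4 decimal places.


0.2200

p=Σ⁻¹μ = [0.4231  0.9476  3.3761  2.8898  1.6490  3.2916  1.9732]
q=Σ⁻¹𝟙 = [15.8713  6.3280  23.6841  15.8217  11.2933  34.2152  18.6137]
a=μᵀp=1.917752  b=𝟙ᵀp=14.550336  c=𝟙ᵀq=125.827305  D=ac−b²=29.593218
λ₁=(c·0.134−b)/D = (125.827305·0.134−14.550336)/29.593218 = 0.078076
λ₂=(a−b·0.134)/D = (1.917752−14.550336·0.134)/29.593218 = -0.001081
w* = 0.078076·p + -0.001081·q:
  w_0 = 0.078076·0.4231 + -0.001081·15.8713 = 0.0159  (Chevron)
  w_1 = 0.078076·0.9476 + -0.001081·6.3280 = 0.0671  (Kellogg)
  w_2 = 0.078076·3.3761 + -0.001081·23.6841 = 0.2380  (Boeing)
  w_3 = 0.078076·2.8898 + -0.001081·15.8217 = 0.2085  (Alcoa)
  w_4 = 0.078076·1.6490 + -0.001081·11.2933 = 0.1165  (JPMorgan)
  w_5 = 0.078076·3.2916 + -0.001081·34.2152 = 0.2200  (Visa)
  w_6 = 0.078076·1.9732 + -0.001081·18.6137 = 0.1339  (Unilever)
Σw_i=1.0000  μᵀw=0.1340
σ²=wᵀΣw=λ₁·μ_p+λ₂ = 0.078076·0.134 + -0.001081 = 0.009381 ≈ 0.0094


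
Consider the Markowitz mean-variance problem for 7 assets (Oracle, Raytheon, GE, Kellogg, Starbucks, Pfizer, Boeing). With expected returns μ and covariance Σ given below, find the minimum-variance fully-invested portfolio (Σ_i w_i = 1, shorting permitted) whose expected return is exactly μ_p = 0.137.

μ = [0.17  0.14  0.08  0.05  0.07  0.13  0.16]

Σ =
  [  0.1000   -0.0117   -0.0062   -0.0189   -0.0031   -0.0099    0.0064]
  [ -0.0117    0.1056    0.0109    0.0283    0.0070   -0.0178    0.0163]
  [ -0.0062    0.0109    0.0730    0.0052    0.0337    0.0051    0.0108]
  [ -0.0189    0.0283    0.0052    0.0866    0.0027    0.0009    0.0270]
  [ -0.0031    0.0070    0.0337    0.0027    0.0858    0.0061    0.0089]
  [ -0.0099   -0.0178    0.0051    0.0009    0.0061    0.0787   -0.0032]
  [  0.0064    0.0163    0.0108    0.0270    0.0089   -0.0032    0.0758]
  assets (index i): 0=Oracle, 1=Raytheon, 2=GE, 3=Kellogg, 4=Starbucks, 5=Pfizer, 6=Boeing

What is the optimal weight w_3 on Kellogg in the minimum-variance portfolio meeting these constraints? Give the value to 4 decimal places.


x=Σ⁻¹μ = [2.0413  1.6420  0.5297  -0.0778  0.2200  2.2949  1.6086]
y=Σ⁻¹𝟙 = [14.7215  9.1896  8.1166  9.2065  6.2734  15.7416  5.4656]
a=μᵀx=1.186526  b=𝟙ᵀx=8.258899  c=𝟙ᵀy=68.714827  D=ac−b²=13.322488
λ₁=(c·0.137−b)/D = (68.714827·0.137−8.258899)/13.322488 = 0.086698
λ₂=(a−b·0.137)/D = (1.186526−8.258899·0.137)/13.322488 = 0.004133
w* = 0.086698·x + 0.004133·y:
  w_0 = 0.086698·2.0413 + 0.004133·14.7215 = 0.2378  (Oracle)
  w_1 = 0.086698·1.6420 + 0.004133·9.1896 = 0.1803  (Raytheon)
  w_2 = 0.086698·0.5297 + 0.004133·8.1166 = 0.0795  (GE)
  w_3 = 0.086698·-0.0778 + 0.004133·9.2065 = 0.0313  (Kellogg)
  w_4 = 0.086698·0.2200 + 0.004133·6.2734 = 0.0450  (Starbucks)
  w_5 = 0.086698·2.2949 + 0.004133·15.7416 = 0.2640  (Pfizer)
  w_6 = 0.086698·1.6086 + 0.004133·5.4656 = 0.1621  (Boeing)
Σw_i=1.0000  μᵀw=0.1370
σ²=wᵀΣw=λ₁·μ_p+λ₂ = 0.086698·0.137 + 0.004133 = 0.016010 ≈ 0.0160

0.0313


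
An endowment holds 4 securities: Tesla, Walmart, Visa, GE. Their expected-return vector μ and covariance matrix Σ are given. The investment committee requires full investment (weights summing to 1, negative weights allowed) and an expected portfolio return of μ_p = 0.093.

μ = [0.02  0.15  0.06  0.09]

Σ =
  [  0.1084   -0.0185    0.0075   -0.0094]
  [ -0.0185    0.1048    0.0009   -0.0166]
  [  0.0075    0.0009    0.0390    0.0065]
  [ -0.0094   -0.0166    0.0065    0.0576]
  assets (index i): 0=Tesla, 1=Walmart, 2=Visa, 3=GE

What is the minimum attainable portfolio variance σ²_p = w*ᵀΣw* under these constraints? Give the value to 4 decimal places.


0.0161

x=Σ⁻¹μ = [0.6112  1.8601  1.0310  2.0820]
y=Σ⁻¹𝟙 = [12.3022  14.9522  19.3477  21.4945]
a=μᵀx=0.540477  b=𝟙ᵀx=5.584242  c=𝟙ᵀy=68.096634  D=ac−b²=5.620875
λ₁=(c·0.093−b)/D = (68.096634·0.093−5.584242)/5.620875 = 0.133208
λ₂=(a−b·0.093)/D = (0.540477−5.584242·0.093)/5.620875 = 0.003761
w* = 0.133208·x + 0.003761·y:
  w_0 = 0.133208·0.6112 + 0.003761·12.3022 = 0.1277  (Tesla)
  w_1 = 0.133208·1.8601 + 0.003761·14.9522 = 0.3040  (Walmart)
  w_2 = 0.133208·1.0310 + 0.003761·19.3477 = 0.2101  (Visa)
  w_3 = 0.133208·2.0820 + 0.003761·21.4945 = 0.3582  (GE)
Σw_i=1.0000  μᵀw=0.0930
σ²=wᵀΣw=λ₁·μ_p+λ₂ = 0.133208·0.093 + 0.003761 = 0.016150 ≈ 0.0161


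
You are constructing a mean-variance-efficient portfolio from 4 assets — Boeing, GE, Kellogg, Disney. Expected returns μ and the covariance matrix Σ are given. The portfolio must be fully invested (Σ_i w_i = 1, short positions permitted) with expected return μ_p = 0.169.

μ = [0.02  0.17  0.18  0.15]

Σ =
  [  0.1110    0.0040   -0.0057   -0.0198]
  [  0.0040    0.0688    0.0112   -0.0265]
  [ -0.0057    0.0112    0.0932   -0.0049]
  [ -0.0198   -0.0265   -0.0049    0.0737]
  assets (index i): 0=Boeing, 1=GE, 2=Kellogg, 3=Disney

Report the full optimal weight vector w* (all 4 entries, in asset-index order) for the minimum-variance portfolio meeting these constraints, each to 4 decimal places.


-0.0306  0.4241  0.2178  0.3887

x=Σ⁻¹μ = [0.7910  3.5418  1.7453  3.6373]
y=Σ⁻¹𝟙 = [13.3350  22.0069  10.2541  25.7458]
a=μᵀx=1.477690  b=𝟙ᵀx=9.715485  c=𝟙ᵀy=71.341832  D=ac−b²=11.030427
λ₁=(c·0.169−b)/D = (71.341832·0.169−9.715485)/11.030427 = 0.212257
λ₂=(a−b·0.169)/D = (1.477690−9.715485·0.169)/11.030427 = -0.014889
w* = 0.212257·x + -0.014889·y:
  w_0 = 0.212257·0.7910 + -0.014889·13.3350 = -0.0306  (Boeing)
  w_1 = 0.212257·3.5418 + -0.014889·22.0069 = 0.4241  (GE)
  w_2 = 0.212257·1.7453 + -0.014889·10.2541 = 0.2178  (Kellogg)
  w_3 = 0.212257·3.6373 + -0.014889·25.7458 = 0.3887  (Disney)
Σw_i=1.0000  μᵀw=0.1690
σ²=wᵀΣw=λ₁·μ_p+λ₂ = 0.212257·0.169 + -0.014889 = 0.020983 ≈ 0.0210


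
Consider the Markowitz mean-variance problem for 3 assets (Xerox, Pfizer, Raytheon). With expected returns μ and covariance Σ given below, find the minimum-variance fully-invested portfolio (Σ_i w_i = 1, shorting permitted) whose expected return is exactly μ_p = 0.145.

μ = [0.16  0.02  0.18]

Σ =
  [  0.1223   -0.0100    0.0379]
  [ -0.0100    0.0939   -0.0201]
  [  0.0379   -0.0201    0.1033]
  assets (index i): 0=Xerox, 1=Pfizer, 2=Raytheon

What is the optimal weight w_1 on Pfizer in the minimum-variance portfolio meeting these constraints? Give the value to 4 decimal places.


g=Σ⁻¹μ = [0.8823  0.6372  1.5428]
h=Σ⁻¹𝟙 = [6.1666  13.4546  10.0360]
a=μᵀg=0.431607  b=𝟙ᵀg=3.062242  c=𝟙ᵀh=29.657321  D=ac−b²=3.422985
λ₁=(c·0.145−b)/D = (29.657321·0.145−3.062242)/3.422985 = 0.361693
λ₂=(a−b·0.145)/D = (0.431607−3.062242·0.145)/3.422985 = -0.003628
w* = 0.361693·g + -0.003628·h:
  w_0 = 0.361693·0.8823 + -0.003628·6.1666 = 0.2967  (Xerox)
  w_1 = 0.361693·0.6372 + -0.003628·13.4546 = 0.1817  (Pfizer)
  w_2 = 0.361693·1.5428 + -0.003628·10.0360 = 0.5216  (Raytheon)
Σw_i=1.0000  μᵀw=0.1450
σ²=wᵀΣw=λ₁·μ_p+λ₂ = 0.361693·0.145 + -0.003628 = 0.048818 ≈ 0.0488

0.1817


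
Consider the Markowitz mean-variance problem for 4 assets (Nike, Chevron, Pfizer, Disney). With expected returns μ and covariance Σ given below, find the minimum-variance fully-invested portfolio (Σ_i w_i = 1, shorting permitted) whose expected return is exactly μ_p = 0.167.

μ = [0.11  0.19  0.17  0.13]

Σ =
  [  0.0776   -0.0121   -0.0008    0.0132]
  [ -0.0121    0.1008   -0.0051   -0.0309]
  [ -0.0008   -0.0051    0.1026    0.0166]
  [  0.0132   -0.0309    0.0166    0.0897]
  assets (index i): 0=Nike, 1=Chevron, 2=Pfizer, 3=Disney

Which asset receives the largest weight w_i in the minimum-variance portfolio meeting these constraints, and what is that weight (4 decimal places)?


Chevron (0.4588)

g=Σ⁻¹μ = [1.5371  2.7227  1.4995  1.8835]
h=Σ⁻¹𝟙 = [13.2312  15.9629  8.5199  13.1234]
a=μᵀg=1.186165  b=𝟙ᵀg=7.642821  c=𝟙ᵀh=50.837468  D=ac−b²=1.888929
λ₁=(c·0.167−b)/D = (50.837468·0.167−7.642821)/1.888929 = 0.448421
λ₂=(a−b·0.167)/D = (1.186165−7.642821·0.167)/1.888929 = -0.047744
w* = 0.448421·g + -0.047744·h:
  w_0 = 0.448421·1.5371 + -0.047744·13.2312 = 0.0576  (Nike)
  w_1 = 0.448421·2.7227 + -0.047744·15.9629 = 0.4588  (Chevron)
  w_2 = 0.448421·1.4995 + -0.047744·8.5199 = 0.2656  (Pfizer)
  w_3 = 0.448421·1.8835 + -0.047744·13.1234 = 0.2180  (Disney)
Σw_i=1.0000  μᵀw=0.1670
σ²=wᵀΣw=λ₁·μ_p+λ₂ = 0.448421·0.167 + -0.047744 = 0.027142 ≈ 0.0271
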